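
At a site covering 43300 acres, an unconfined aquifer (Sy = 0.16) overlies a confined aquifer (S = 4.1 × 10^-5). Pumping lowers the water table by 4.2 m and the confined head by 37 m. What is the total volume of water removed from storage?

ΔV ≈ 1.18 × 10^8 m³

A = 43300 acres = 1.752 × 10^8 m²
Unconfined: ΔV_u = Sy × A × Δh_u = 0.16 × 1.752 × 10^8 × 4.2 = 1.178 × 10^8 m³
Confined: ΔV_c = S × A × Δh_c = 4.1 × 10^-5 × 1.752 × 10^8 × 37 = 2.658 × 10^5 m³
Total ΔV = 1.178 × 10^8 + 2.658 × 10^5 = 1.18 × 10^8 m³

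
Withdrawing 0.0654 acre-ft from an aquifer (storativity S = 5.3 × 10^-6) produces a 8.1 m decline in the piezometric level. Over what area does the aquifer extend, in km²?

A ≈ 1.88 km²

ΔV = 0.0654 acre-ft = 80.67 m³
A = ΔV / (S × Δh) = 80.67 / (5.3 × 10^-6 × 8.1) = 1.879 × 10^6 m²
A = 1.879 × 10^6 m² = 1.879 km²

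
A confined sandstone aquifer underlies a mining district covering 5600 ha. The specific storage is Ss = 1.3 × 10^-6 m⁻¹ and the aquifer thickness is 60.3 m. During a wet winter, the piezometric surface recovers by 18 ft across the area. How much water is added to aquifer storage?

ΔV ≈ 24100 m³

S = Ss × b = 1.3 × 10^-6 m⁻¹ × 60.3 m = 7.839 × 10^-5
A = 5600 ha = 5.6 × 10^7 m²
Δh = 18 ft = 5.486 m
ΔV = S × A × Δh = 7.839 × 10^-5 × 5.6 × 10^7 m² × 5.486 m = 24080 m³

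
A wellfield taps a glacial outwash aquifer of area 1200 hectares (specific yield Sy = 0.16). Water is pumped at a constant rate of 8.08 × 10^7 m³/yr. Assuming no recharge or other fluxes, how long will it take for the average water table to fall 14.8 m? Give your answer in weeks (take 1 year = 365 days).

A = 1200 hectares = 1.2 × 10^7 m²
ΔV = Sy × A × Δh = 0.16 × 1.2 × 10^7 × 14.8 = 2.842 × 10^7 m³
Q = 8.08 × 10^7 m³/yr = 2.214 × 10^5 m³/d
t = ΔV / Q = 2.842 × 10^7 m³ / 2.214 × 10^5 m³/d = 128.4 d
t = 128.4 d ≈ 18.34 weeks

t ≈ 18.3 weeks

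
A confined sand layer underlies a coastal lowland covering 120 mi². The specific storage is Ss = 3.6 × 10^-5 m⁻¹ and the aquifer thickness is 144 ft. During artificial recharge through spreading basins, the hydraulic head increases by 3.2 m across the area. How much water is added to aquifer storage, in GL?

b = 144 ft = 43.89 m
S = Ss × b = 3.6 × 10^-5 m⁻¹ × 43.89 m = 1.58 × 10^-3
A = 120 mi² = 3.108 × 10^8 m²
ΔV = S × A × Δh = 0.00158 × 3.108 × 10^8 m² × 3.2 m = 1.571 × 10^6 m³
ΔV = 1.571 × 10^6 m³ = 1.571 GL

ΔV ≈ 1.57 GL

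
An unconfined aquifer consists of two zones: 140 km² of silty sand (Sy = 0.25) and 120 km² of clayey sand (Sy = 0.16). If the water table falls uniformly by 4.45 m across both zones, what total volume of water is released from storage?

A₁ = 140 km² = 1.4 × 10^8 m²; A₂ = 120 km² = 1.2 × 10^8 m²
ΔV₁ = 0.25 × 1.4 × 10^8 × 4.45 = 1.558 × 10^8 m³
ΔV₂ = 0.16 × 1.2 × 10^8 × 4.45 = 8.544 × 10^7 m³
ΔV = ΔV₁ + ΔV₂ = 2.412 × 10^8 m³

ΔV ≈ 2.41 × 10^8 m³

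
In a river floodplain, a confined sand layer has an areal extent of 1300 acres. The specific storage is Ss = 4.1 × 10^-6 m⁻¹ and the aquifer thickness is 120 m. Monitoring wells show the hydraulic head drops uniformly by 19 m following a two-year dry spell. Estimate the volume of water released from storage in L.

S = Ss × b = 4.1 × 10^-6 m⁻¹ × 120 m = 4.92 × 10^-4
A = 1300 acres = 5.261 × 10^6 m²
ΔV = S × A × Δh = 4.92 × 10^-4 × 5.261 × 10^6 m² × 19 m = 49180 m³
ΔV = 49180 m³ = 4.918 × 10^7 L

ΔV ≈ 4.92 × 10^7 L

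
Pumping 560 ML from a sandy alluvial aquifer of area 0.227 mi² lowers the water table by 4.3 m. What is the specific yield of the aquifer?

A = 0.227 mi² = 5.879 × 10^5 m²
ΔV = 560 ML = 5.6 × 10^5 m³
Sy = ΔV / (A × Δh) = 5.6 × 10^5 m³ / (5.879 × 10^5 m² × 4.3 m) = 0.2215

Sy ≈ 0.22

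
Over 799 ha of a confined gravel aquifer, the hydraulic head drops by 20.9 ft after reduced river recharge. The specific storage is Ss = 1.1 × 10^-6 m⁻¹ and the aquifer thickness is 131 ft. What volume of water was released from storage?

b = 131 ft = 39.93 m
S = Ss × b = 1.1 × 10^-6 m⁻¹ × 39.93 m = 4.392 × 10^-5
A = 799 ha = 7.99 × 10^6 m²
Δh = 20.9 ft = 6.37 m
ΔV = S × A × Δh = 4.392 × 10^-5 × 7.99 × 10^6 m² × 6.37 m = 2236 m³

ΔV ≈ 2240 m³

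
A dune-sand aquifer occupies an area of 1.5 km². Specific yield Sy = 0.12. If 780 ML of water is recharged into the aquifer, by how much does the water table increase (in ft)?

Δh ≈ 14.2 ft

A = 1.5 km² = 1.5 × 10^6 m²
ΔV = 780 ML = 7.8 × 10^5 m³
Δh = ΔV / (Sy × A) = 7.8 × 10^5 m³ / (0.12 × 1.5 × 10^6 m²) = 4.333 m
Δh = 4.333 m = 14.22 ft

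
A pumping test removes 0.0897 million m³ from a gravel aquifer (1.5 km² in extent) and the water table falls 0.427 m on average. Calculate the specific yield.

Sy ≈ 0.14

A = 1.5 km² = 1.5 × 10^6 m²
ΔV = 0.0897 million m³ = 89700 m³
Sy = ΔV / (A × Δh) = 89700 m³ / (1.5 × 10^6 m² × 0.427 m) = 0.14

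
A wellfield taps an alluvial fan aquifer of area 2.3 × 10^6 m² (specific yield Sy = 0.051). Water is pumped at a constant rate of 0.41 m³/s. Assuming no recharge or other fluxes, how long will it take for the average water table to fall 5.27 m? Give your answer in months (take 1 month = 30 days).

ΔV = Sy × A × Δh = 0.051 × 2.3 × 10^6 × 5.27 = 6.182 × 10^5 m³
Q = 0.41 m³/s = 35420 m³/d
t = ΔV / Q = 6.182 × 10^5 m³ / 35420 m³/d = 17.45 d
t = 17.45 d ≈ 0.5817 months

t ≈ 0.582 months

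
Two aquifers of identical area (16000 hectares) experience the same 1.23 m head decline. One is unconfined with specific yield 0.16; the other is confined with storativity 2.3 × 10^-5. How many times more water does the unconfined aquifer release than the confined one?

A = 16000 hectares = 1.6 × 10^8 m²
Unconfined: ΔV_u = Sy × A × Δh = 0.16 × 1.6 × 10^8 × 1.23 = 3.149 × 10^7 m³
Confined: ΔV_c = S × A × Δh = 2.3 × 10^-5 × 1.6 × 10^8 × 1.23 = 4526 m³
Ratio = ΔV_u / ΔV_c = Sy / S = 0.16 / 2.3 × 10^-5 = 6957

ΔV_u / ΔV_c ≈ 6960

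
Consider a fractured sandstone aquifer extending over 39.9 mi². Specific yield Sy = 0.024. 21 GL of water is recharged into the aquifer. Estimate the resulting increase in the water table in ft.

Δh ≈ 27.8 ft

A = 39.9 mi² = 1.033 × 10^8 m²
ΔV = 21 GL = 2.1 × 10^7 m³
Δh = ΔV / (Sy × A) = 2.1 × 10^7 m³ / (0.024 × 1.033 × 10^8 m²) = 8.467 m
Δh = 8.467 m = 27.78 ft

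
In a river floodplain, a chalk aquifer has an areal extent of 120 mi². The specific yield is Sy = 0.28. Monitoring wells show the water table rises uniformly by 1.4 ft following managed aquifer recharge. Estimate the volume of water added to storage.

A = 120 mi² = 3.108 × 10^8 m²
Δh = 1.4 ft = 0.4267 m
ΔV = Sy × A × Δh = 0.28 × 3.108 × 10^8 m² × 0.4267 m = 3.713 × 10^7 m³

ΔV ≈ 3.71 × 10^7 m³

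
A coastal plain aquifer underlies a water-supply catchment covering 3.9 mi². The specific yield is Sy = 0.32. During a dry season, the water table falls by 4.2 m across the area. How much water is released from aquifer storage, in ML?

ΔV ≈ 13600 ML

A = 3.9 mi² = 1.01 × 10^7 m²
ΔV = Sy × A × Δh = 0.32 × 1.01 × 10^7 m² × 4.2 m = 1.358 × 10^7 m³
ΔV = 1.358 × 10^7 m³ = 13580 ML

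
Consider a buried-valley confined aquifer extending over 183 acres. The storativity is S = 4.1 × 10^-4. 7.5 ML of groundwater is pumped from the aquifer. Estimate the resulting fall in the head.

Δh ≈ 24.7 m

A = 183 acres = 7.406 × 10^5 m²
ΔV = 7.5 ML = 7500 m³
Δh = ΔV / (S × A) = 7500 m³ / (4.1 × 10^-4 × 7.406 × 10^5 m²) = 24.7 m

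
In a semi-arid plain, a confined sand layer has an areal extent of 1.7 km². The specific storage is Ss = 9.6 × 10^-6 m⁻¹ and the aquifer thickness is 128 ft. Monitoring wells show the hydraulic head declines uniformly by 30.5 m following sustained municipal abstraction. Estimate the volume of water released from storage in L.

ΔV ≈ 1.94 × 10^7 L

b = 128 ft = 39.01 m
S = Ss × b = 9.6 × 10^-6 m⁻¹ × 39.01 m = 3.745 × 10^-4
A = 1.7 km² = 1.7 × 10^6 m²
ΔV = S × A × Δh = 3.745 × 10^-4 × 1.7 × 10^6 m² × 30.5 m = 19420 m³
ΔV = 19420 m³ = 1.942 × 10^7 L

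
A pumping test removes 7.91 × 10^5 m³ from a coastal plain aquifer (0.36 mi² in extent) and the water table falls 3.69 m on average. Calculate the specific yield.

A = 0.36 mi² = 9.324 × 10^5 m²
Sy = ΔV / (A × Δh) = 7.91 × 10^5 m³ / (9.324 × 10^5 m² × 3.69 m) = 0.2299

Sy ≈ 0.23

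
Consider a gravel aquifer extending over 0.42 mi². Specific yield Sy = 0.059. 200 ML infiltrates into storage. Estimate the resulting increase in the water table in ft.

A = 0.42 mi² = 1.088 × 10^6 m²
ΔV = 200 ML = 2 × 10^5 m³
Δh = ΔV / (Sy × A) = 2 × 10^5 m³ / (0.059 × 1.088 × 10^6 m²) = 3.116 m
Δh = 3.116 m = 10.22 ft

Δh ≈ 10.2 ft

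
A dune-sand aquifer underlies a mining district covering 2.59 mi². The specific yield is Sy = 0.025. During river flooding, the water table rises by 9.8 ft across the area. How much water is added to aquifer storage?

A = 2.59 mi² = 6.708 × 10^6 m²
Δh = 9.8 ft = 2.987 m
ΔV = Sy × A × Δh = 0.025 × 6.708 × 10^6 m² × 2.987 m = 5.009 × 10^5 m³

ΔV ≈ 5.01 × 10^5 m³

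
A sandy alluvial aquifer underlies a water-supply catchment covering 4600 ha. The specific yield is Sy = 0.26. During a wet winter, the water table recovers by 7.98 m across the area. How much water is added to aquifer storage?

ΔV ≈ 9.54 × 10^7 m³

A = 4600 ha = 4.6 × 10^7 m²
ΔV = Sy × A × Δh = 0.26 × 4.6 × 10^7 m² × 7.98 m = 9.544 × 10^7 m³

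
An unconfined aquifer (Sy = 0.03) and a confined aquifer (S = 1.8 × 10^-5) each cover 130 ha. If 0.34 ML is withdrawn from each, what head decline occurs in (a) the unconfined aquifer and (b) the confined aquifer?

A = 130 ha = 1.3 × 10^6 m²
ΔV = 0.34 ML = 340 m³
Unconfined: Δh_u = ΔV/(Sy·A) = 340/(0.03 × 1.3 × 10^6) = 0.008718 m
Confined: Δh_c = ΔV/(S·A) = 340/(1.8 × 10^-5 × 1.3 × 10^6) = 14.53 m

Δh_u ≈ 0.00872 m; Δh_c ≈ 14.5 m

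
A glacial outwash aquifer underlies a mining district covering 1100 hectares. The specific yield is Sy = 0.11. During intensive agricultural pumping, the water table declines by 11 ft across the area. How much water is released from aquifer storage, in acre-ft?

A = 1100 hectares = 1.1 × 10^7 m²
Δh = 11 ft = 3.353 m
ΔV = Sy × A × Δh = 0.11 × 1.1 × 10^7 m² × 3.353 m = 4.057 × 10^6 m³
ΔV = 4.057 × 10^6 m³ = 3289 acre-ft

ΔV ≈ 3290 acre-ft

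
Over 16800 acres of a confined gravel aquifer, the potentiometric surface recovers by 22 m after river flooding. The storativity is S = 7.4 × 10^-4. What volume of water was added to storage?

ΔV ≈ 1.11 × 10^6 m³

A = 16800 acres = 6.799 × 10^7 m²
ΔV = S × A × Δh = 7.4 × 10^-4 × 6.799 × 10^7 m² × 22 m = 1.107 × 10^6 m³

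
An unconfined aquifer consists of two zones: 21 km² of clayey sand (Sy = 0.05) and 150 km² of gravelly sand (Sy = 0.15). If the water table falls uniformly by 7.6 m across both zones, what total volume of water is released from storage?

A₁ = 21 km² = 2.1 × 10^7 m²; A₂ = 150 km² = 1.5 × 10^8 m²
ΔV₁ = 0.05 × 2.1 × 10^7 × 7.6 = 7.98 × 10^6 m³
ΔV₂ = 0.15 × 1.5 × 10^8 × 7.6 = 1.71 × 10^8 m³
ΔV = ΔV₁ + ΔV₂ = 1.79 × 10^8 m³

ΔV ≈ 1.79 × 10^8 m³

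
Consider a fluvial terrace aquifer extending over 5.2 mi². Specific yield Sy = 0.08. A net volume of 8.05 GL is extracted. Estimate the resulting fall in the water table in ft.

Δh ≈ 24.5 ft

A = 5.2 mi² = 1.347 × 10^7 m²
ΔV = 8.05 GL = 8.05 × 10^6 m³
Δh = ΔV / (Sy × A) = 8.05 × 10^6 m³ / (0.08 × 1.347 × 10^7 m²) = 7.471 m
Δh = 7.471 m = 24.51 ft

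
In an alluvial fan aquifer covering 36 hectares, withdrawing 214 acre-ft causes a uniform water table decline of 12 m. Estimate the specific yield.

Sy ≈ 0.061

A = 36 hectares = 3.6 × 10^5 m²
ΔV = 214 acre-ft = 2.64 × 10^5 m³
Sy = ΔV / (A × Δh) = 2.64 × 10^5 m³ / (3.6 × 10^5 m² × 12 m) = 0.0611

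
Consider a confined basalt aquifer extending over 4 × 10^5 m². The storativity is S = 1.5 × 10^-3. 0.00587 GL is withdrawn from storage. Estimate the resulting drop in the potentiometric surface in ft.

Δh ≈ 32.1 ft

ΔV = 0.00587 GL = 5870 m³
Δh = ΔV / (S × A) = 5870 m³ / (0.0015 × 4 × 10^5 m²) = 9.783 m
Δh = 9.783 m = 32.1 ft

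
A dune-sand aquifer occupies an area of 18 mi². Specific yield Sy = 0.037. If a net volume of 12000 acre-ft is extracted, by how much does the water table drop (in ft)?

A = 18 mi² = 4.662 × 10^7 m²
ΔV = 12000 acre-ft = 1.48 × 10^7 m³
Δh = ΔV / (Sy × A) = 1.48 × 10^7 m³ / (0.037 × 4.662 × 10^7 m²) = 8.581 m
Δh = 8.581 m = 28.15 ft

Δh ≈ 28.2 ft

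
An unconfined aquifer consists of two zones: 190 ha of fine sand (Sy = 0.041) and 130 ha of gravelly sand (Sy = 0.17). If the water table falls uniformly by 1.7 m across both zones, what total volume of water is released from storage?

ΔV ≈ 5.08 × 10^5 m³

A₁ = 190 ha = 1.9 × 10^6 m²; A₂ = 130 ha = 1.3 × 10^6 m²
ΔV₁ = 0.041 × 1.9 × 10^6 × 1.7 = 1.324 × 10^5 m³
ΔV₂ = 0.17 × 1.3 × 10^6 × 1.7 = 3.757 × 10^5 m³
ΔV = ΔV₁ + ΔV₂ = 5.081 × 10^5 m³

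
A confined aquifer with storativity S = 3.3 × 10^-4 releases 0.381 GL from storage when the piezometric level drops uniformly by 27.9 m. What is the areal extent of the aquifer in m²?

A ≈ 4.14 × 10^7 m²

ΔV = 0.381 GL = 3.81 × 10^5 m³
A = ΔV / (S × Δh) = 3.81 × 10^5 / (3.3 × 10^-4 × 27.9) = 4.138 × 10^7 m²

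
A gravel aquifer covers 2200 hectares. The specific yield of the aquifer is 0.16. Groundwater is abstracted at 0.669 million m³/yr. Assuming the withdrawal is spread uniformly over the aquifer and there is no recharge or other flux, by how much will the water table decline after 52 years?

Δh ≈ 9.88 m

A = 2200 hectares = 2.2 × 10^7 m²
Q = 0.669 million m³/yr = 1833 m³/d
t = 52 years = 18980 d
ΔV = Q × t = 1833 m³/d × 18980 d = 3.479 × 10^7 m³
Δh = ΔV / (Sy × A) = 3.479 × 10^7 / (0.16 × 2.2 × 10^7) = 9.883 m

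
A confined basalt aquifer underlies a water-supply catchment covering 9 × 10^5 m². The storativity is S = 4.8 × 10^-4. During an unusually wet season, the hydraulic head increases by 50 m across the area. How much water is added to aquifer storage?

ΔV ≈ 21600 m³

ΔV = S × A × Δh = 4.8 × 10^-4 × 9 × 10^5 m² × 50 m = 21600 m³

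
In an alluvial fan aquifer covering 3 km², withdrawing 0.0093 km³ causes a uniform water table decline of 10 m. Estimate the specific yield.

A = 3 km² = 3 × 10^6 m²
ΔV = 0.0093 km³ = 9.3 × 10^6 m³
Sy = ΔV / (A × Δh) = 9.3 × 10^6 m³ / (3 × 10^6 m² × 10 m) = 0.31

Sy ≈ 0.31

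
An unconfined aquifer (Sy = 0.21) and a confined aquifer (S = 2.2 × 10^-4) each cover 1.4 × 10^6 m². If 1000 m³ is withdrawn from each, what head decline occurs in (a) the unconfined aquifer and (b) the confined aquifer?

Δh_u ≈ 0.0034 m; Δh_c ≈ 3.25 m

Unconfined: Δh_u = ΔV/(Sy·A) = 1000/(0.21 × 1.4 × 10^6) = 0.003401 m
Confined: Δh_c = ΔV/(S·A) = 1000/(2.2 × 10^-4 × 1.4 × 10^6) = 3.247 m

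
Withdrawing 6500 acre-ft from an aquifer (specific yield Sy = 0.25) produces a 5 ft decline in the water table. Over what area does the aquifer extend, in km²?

Δh = 5 ft = 1.524 m
ΔV = 6500 acre-ft = 8.018 × 10^6 m³
A = ΔV / (Sy × Δh) = 8.018 × 10^6 / (0.25 × 1.524) = 2.104 × 10^7 m²
A = 2.104 × 10^7 m² = 21.04 km²

A ≈ 21 km²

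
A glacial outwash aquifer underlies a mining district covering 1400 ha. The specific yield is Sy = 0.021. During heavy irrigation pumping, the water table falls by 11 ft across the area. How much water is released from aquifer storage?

A = 1400 ha = 1.4 × 10^7 m²
Δh = 11 ft = 3.353 m
ΔV = Sy × A × Δh = 0.021 × 1.4 × 10^7 m² × 3.353 m = 9.857 × 10^5 m³

ΔV ≈ 9.86 × 10^5 m³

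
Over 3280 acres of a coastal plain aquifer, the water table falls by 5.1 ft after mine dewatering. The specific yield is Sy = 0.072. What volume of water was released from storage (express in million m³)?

ΔV ≈ 1.49 million m³

A = 3280 acres = 1.327 × 10^7 m²
Δh = 5.1 ft = 1.554 m
ΔV = Sy × A × Δh = 0.072 × 1.327 × 10^7 m² × 1.554 m = 1.486 × 10^6 m³
ΔV = 1.486 × 10^6 m³ = 1.486 million m³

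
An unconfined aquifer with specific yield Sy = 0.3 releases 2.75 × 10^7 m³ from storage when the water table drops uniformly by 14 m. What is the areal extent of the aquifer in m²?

A = ΔV / (Sy × Δh) = 2.75 × 10^7 / (0.3 × 14) = 6.548 × 10^6 m²

A ≈ 6.55 × 10^6 m²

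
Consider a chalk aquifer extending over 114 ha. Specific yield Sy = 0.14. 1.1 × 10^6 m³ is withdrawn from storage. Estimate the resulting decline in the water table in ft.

A = 114 ha = 1.14 × 10^6 m²
Δh = ΔV / (Sy × A) = 1.1 × 10^6 m³ / (0.14 × 1.14 × 10^6 m²) = 6.892 m
Δh = 6.892 m = 22.61 ft

Δh ≈ 22.6 ft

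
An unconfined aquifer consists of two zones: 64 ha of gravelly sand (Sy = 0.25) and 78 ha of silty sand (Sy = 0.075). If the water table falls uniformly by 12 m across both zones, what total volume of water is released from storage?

A₁ = 64 ha = 6.4 × 10^5 m²; A₂ = 78 ha = 7.8 × 10^5 m²
ΔV₁ = 0.25 × 6.4 × 10^5 × 12 = 1.92 × 10^6 m³
ΔV₂ = 0.075 × 7.8 × 10^5 × 12 = 7.02 × 10^5 m³
ΔV = ΔV₁ + ΔV₂ = 2.622 × 10^6 m³

ΔV ≈ 2.62 × 10^6 m³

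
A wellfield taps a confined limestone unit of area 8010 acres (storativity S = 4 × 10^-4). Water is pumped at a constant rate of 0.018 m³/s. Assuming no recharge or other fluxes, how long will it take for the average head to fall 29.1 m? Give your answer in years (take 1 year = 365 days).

A = 8010 acres = 3.242 × 10^7 m²
ΔV = S × A × Δh = 4 × 10^-4 × 3.242 × 10^7 × 29.1 = 3.773 × 10^5 m³
Q = 0.018 m³/s = 1555 m³/d
t = ΔV / Q = 3.773 × 10^5 m³ / 1555 m³/d = 242.6 d
t = 242.6 d ≈ 0.6647 years

t ≈ 0.665 years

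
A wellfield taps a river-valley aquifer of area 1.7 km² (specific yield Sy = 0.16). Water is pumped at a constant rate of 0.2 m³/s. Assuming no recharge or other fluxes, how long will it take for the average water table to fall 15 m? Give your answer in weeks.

t ≈ 33.7 weeks

A = 1.7 km² = 1.7 × 10^6 m²
ΔV = Sy × A × Δh = 0.16 × 1.7 × 10^6 × 15 = 4.08 × 10^6 m³
Q = 0.2 m³/s = 17280 m³/d
t = ΔV / Q = 4.08 × 10^6 m³ / 17280 m³/d = 236.1 d
t = 236.1 d ≈ 33.73 weeks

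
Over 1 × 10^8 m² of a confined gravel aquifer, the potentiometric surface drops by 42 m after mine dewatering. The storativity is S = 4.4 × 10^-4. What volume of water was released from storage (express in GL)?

ΔV = S × A × Δh = 4.4 × 10^-4 × 1 × 10^8 m² × 42 m = 1.848 × 10^6 m³
ΔV = 1.848 × 10^6 m³ = 1.848 GL

ΔV ≈ 1.85 GL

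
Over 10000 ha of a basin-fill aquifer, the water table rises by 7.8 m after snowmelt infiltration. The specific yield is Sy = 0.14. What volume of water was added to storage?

ΔV ≈ 1.09 × 10^8 m³

A = 10000 ha = 1 × 10^8 m²
ΔV = Sy × A × Δh = 0.14 × 1 × 10^8 m² × 7.8 m = 1.092 × 10^8 m³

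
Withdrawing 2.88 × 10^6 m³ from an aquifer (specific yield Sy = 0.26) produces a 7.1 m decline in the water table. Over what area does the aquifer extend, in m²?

A ≈ 1.56 × 10^6 m²

A = ΔV / (Sy × Δh) = 2.88 × 10^6 / (0.26 × 7.1) = 1.56 × 10^6 m²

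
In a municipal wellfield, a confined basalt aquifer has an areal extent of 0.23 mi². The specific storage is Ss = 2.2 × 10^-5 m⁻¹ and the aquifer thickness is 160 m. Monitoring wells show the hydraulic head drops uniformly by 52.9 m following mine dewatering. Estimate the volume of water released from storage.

ΔV ≈ 1.11 × 10^5 m³

S = Ss × b = 2.2 × 10^-5 m⁻¹ × 160 m = 3.52 × 10^-3
A = 0.23 mi² = 5.957 × 10^5 m²
ΔV = S × A × Δh = 0.00352 × 5.957 × 10^5 m² × 52.9 m = 1.109 × 10^5 m³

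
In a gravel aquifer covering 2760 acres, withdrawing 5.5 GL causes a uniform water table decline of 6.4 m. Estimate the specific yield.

Sy ≈ 0.077

A = 2760 acres = 1.117 × 10^7 m²
ΔV = 5.5 GL = 5.5 × 10^6 m³
Sy = ΔV / (A × Δh) = 5.5 × 10^6 m³ / (1.117 × 10^7 m² × 6.4 m) = 0.07694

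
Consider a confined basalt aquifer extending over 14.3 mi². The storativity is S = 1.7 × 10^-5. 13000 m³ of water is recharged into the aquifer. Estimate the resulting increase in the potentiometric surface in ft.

Δh ≈ 67.7 ft

A = 14.3 mi² = 3.704 × 10^7 m²
Δh = ΔV / (S × A) = 13000 m³ / (1.7 × 10^-5 × 3.704 × 10^7 m²) = 20.65 m
Δh = 20.65 m = 67.74 ft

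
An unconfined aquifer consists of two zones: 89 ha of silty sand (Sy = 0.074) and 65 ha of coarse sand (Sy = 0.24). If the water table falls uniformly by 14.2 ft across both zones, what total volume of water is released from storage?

A₁ = 89 ha = 8.9 × 10^5 m²; A₂ = 65 ha = 6.5 × 10^5 m²
Δh = 14.2 ft = 4.328 m
ΔV₁ = 0.074 × 8.9 × 10^5 × 4.328 = 2.851 × 10^5 m³
ΔV₂ = 0.24 × 6.5 × 10^5 × 4.328 = 6.752 × 10^5 m³
ΔV = ΔV₁ + ΔV₂ = 9.602 × 10^5 m³

ΔV ≈ 9.6 × 10^5 m³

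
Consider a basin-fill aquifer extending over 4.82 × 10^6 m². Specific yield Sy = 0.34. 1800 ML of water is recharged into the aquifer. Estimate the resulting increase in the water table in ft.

ΔV = 1800 ML = 1.8 × 10^6 m³
Δh = ΔV / (Sy × A) = 1.8 × 10^6 m³ / (0.34 × 4.82 × 10^6 m²) = 1.098 m
Δh = 1.098 m = 3.604 ft

Δh ≈ 3.6 ft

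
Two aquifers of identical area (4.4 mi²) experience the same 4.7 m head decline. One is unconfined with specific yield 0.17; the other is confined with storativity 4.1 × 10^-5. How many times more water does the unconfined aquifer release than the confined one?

ΔV_u / ΔV_c ≈ 4150

A = 4.4 mi² = 1.14 × 10^7 m²
Unconfined: ΔV_u = Sy × A × Δh = 0.17 × 1.14 × 10^7 × 4.7 = 9.105 × 10^6 m³
Confined: ΔV_c = S × A × Δh = 4.1 × 10^-5 × 1.14 × 10^7 × 4.7 = 2196 m³
Ratio = ΔV_u / ΔV_c = Sy / S = 0.17 / 4.1 × 10^-5 = 4146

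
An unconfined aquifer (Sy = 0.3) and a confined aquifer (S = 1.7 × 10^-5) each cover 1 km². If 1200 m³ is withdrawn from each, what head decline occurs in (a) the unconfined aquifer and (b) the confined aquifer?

Δh_u ≈ 0.004 m; Δh_c ≈ 70.6 m

A = 1 km² = 1 × 10^6 m²
Unconfined: Δh_u = ΔV/(Sy·A) = 1200/(0.3 × 1 × 10^6) = 0.004 m
Confined: Δh_c = ΔV/(S·A) = 1200/(1.7 × 10^-5 × 1 × 10^6) = 70.59 m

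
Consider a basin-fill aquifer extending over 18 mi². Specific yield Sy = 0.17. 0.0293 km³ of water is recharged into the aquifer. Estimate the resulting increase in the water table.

Δh ≈ 3.7 m

A = 18 mi² = 4.662 × 10^7 m²
ΔV = 0.0293 km³ = 2.93 × 10^7 m³
Δh = ΔV / (Sy × A) = 2.93 × 10^7 m³ / (0.17 × 4.662 × 10^7 m²) = 3.697 m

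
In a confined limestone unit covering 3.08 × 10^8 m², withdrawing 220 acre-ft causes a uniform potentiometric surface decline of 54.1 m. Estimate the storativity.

ΔV = 220 acre-ft = 2.714 × 10^5 m³
S = ΔV / (A × Δh) = 2.714 × 10^5 m³ / (3.08 × 10^8 m² × 54.1 m) = 1.629 × 10^-5

S ≈ 1.6 × 10^-5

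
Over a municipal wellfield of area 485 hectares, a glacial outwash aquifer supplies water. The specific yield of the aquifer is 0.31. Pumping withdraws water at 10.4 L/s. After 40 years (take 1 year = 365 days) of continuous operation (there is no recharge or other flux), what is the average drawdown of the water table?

Δh ≈ 8.73 m

A = 485 hectares = 4.85 × 10^6 m²
Q = 10.4 L/s = 898.6 m³/d
t = 40 years = 14600 d
ΔV = Q × t = 898.6 m³/d × 14600 d = 1.312 × 10^7 m³
Δh = ΔV / (Sy × A) = 1.312 × 10^7 / (0.31 × 4.85 × 10^6) = 8.726 m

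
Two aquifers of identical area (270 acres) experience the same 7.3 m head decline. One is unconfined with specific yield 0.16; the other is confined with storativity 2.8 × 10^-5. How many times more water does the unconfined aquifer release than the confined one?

A = 270 acres = 1.093 × 10^6 m²
Unconfined: ΔV_u = Sy × A × Δh = 0.16 × 1.093 × 10^6 × 7.3 = 1.276 × 10^6 m³
Confined: ΔV_c = S × A × Δh = 2.8 × 10^-5 × 1.093 × 10^6 × 7.3 = 223.3 m³
Ratio = ΔV_u / ΔV_c = Sy / S = 0.16 / 2.8 × 10^-5 = 5714

ΔV_u / ΔV_c ≈ 5710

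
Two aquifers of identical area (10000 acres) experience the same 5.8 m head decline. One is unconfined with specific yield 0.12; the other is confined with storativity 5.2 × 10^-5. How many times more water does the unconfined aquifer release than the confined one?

ΔV_u / ΔV_c ≈ 2310

A = 10000 acres = 4.047 × 10^7 m²
Unconfined: ΔV_u = Sy × A × Δh = 0.12 × 4.047 × 10^7 × 5.8 = 2.817 × 10^7 m³
Confined: ΔV_c = S × A × Δh = 5.2 × 10^-5 × 4.047 × 10^7 × 5.8 = 12210 m³
Ratio = ΔV_u / ΔV_c = Sy / S = 0.12 / 5.2 × 10^-5 = 2308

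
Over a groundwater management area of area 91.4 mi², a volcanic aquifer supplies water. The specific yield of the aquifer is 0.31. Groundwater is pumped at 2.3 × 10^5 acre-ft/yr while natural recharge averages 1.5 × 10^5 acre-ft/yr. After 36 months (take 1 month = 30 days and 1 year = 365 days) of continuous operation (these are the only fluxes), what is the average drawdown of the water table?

A = 91.4 mi² = 2.367 × 10^8 m²
Net abstraction = 2.3 × 10^5 − 1.5 × 10^5 = 80000 acre-ft/yr
Q_net = 80000 acre-ft/yr = 2.704 × 10^5 m³/d
t = 36 months = 1080 d
ΔV = Q × t = 2.704 × 10^5 m³/d × 1080 d = 2.92 × 10^8 m³
Δh = ΔV / (Sy × A) = 2.92 × 10^8 / (0.31 × 2.367 × 10^8) = 3.979 m

Δh ≈ 3.98 m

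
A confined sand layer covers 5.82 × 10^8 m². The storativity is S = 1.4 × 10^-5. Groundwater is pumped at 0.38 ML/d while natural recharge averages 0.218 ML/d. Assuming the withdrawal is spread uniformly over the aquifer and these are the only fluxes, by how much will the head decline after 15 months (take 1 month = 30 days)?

Δh ≈ 8.95 m

Net abstraction = 0.38 − 0.218 = 0.162 ML/d
Q_net = 0.162 ML/d = 162 m³/d
t = 15 months = 450 d
ΔV = Q × t = 162 m³/d × 450 d = 72900 m³
Δh = ΔV / (S × A) = 72900 / (1.4 × 10^-5 × 5.82 × 10^8) = 8.947 m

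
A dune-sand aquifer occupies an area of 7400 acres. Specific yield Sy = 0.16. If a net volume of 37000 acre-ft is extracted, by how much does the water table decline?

Δh ≈ 9.53 m

A = 7400 acres = 2.995 × 10^7 m²
ΔV = 37000 acre-ft = 4.564 × 10^7 m³
Δh = ΔV / (Sy × A) = 4.564 × 10^7 m³ / (0.16 × 2.995 × 10^7 m²) = 9.525 m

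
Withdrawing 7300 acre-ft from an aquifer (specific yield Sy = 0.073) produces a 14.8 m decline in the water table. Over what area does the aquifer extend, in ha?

ΔV = 7300 acre-ft = 9.004 × 10^6 m³
A = ΔV / (Sy × Δh) = 9.004 × 10^6 / (0.073 × 14.8) = 8.334 × 10^6 m²
A = 8.334 × 10^6 m² = 833.4 ha

A ≈ 833 ha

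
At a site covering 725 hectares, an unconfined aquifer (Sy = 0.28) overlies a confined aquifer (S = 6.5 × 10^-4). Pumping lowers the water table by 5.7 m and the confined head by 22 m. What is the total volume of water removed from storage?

A = 725 hectares = 7.25 × 10^6 m²
Unconfined: ΔV_u = Sy × A × Δh_u = 0.28 × 7.25 × 10^6 × 5.7 = 1.157 × 10^7 m³
Confined: ΔV_c = S × A × Δh_c = 6.5 × 10^-4 × 7.25 × 10^6 × 22 = 1.037 × 10^5 m³
Total ΔV = 1.157 × 10^7 + 1.037 × 10^5 = 1.167 × 10^7 m³

ΔV ≈ 1.17 × 10^7 m³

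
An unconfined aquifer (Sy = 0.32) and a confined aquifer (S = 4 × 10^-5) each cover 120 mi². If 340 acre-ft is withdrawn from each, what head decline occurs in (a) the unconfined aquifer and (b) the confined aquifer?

A = 120 mi² = 3.108 × 10^8 m²
ΔV = 340 acre-ft = 4.194 × 10^5 m³
Unconfined: Δh_u = ΔV/(Sy·A) = 4.194 × 10^5/(0.32 × 3.108 × 10^8) = 0.004217 m
Confined: Δh_c = ΔV/(S·A) = 4.194 × 10^5/(4 × 10^-5 × 3.108 × 10^8) = 33.73 m

Δh_u ≈ 0.00422 m; Δh_c ≈ 33.7 m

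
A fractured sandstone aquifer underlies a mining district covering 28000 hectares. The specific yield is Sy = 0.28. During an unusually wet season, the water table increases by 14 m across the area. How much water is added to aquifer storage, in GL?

A = 28000 hectares = 2.8 × 10^8 m²
ΔV = Sy × A × Δh = 0.28 × 2.8 × 10^8 m² × 14 m = 1.098 × 10^9 m³
ΔV = 1.098 × 10^9 m³ = 1098 GL

ΔV ≈ 1100 GL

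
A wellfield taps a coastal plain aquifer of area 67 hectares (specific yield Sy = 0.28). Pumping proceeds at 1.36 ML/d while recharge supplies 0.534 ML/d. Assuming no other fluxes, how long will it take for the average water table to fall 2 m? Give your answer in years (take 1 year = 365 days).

t ≈ 1.24 years

A = 67 hectares = 6.7 × 10^5 m²
ΔV = Sy × A × Δh = 0.28 × 6.7 × 10^5 × 2 = 3.752 × 10^5 m³
Net withdrawal = 1.36 − 0.534 = 0.826 ML/d = 826 m³/d
t = ΔV / Q = 3.752 × 10^5 m³ / 826 m³/d = 454.2 d
t = 454.2 d ≈ 1.244 years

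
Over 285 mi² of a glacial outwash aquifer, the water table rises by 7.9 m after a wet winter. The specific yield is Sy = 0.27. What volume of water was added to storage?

ΔV ≈ 1.57 × 10^9 m³

A = 285 mi² = 7.381 × 10^8 m²
ΔV = Sy × A × Δh = 0.27 × 7.381 × 10^8 m² × 7.9 m = 1.574 × 10^9 m³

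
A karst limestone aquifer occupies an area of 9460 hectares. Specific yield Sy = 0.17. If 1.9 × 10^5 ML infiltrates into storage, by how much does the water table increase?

A = 9460 hectares = 9.46 × 10^7 m²
ΔV = 1.9 × 10^5 ML = 1.9 × 10^8 m³
Δh = ΔV / (Sy × A) = 1.9 × 10^8 m³ / (0.17 × 9.46 × 10^7 m²) = 11.81 m

Δh ≈ 11.8 m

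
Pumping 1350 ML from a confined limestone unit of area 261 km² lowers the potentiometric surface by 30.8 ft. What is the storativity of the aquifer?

A = 261 km² = 2.61 × 10^8 m²
Δh = 30.8 ft = 9.388 m
ΔV = 1350 ML = 1.35 × 10^6 m³
S = ΔV / (A × Δh) = 1.35 × 10^6 m³ / (2.61 × 10^8 m² × 9.388 m) = 5.51 × 10^-4

S ≈ 5.5 × 10^-4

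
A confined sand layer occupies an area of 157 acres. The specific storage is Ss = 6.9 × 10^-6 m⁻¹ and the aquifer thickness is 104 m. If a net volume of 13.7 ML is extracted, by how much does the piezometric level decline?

S = Ss × b = 6.9 × 10^-6 m⁻¹ × 104 m = 7.176 × 10^-4
A = 157 acres = 6.354 × 10^5 m²
ΔV = 13.7 ML = 13700 m³
Δh = ΔV / (S × A) = 13700 m³ / (7.176 × 10^-4 × 6.354 × 10^5 m²) = 30.05 m

Δh ≈ 30 m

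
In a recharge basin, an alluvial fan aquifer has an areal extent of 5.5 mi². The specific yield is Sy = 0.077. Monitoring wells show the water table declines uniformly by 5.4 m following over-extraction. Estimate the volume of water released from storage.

A = 5.5 mi² = 1.424 × 10^7 m²
ΔV = Sy × A × Δh = 0.077 × 1.424 × 10^7 m² × 5.4 m = 5.923 × 10^6 m³

ΔV ≈ 5.92 × 10^6 m³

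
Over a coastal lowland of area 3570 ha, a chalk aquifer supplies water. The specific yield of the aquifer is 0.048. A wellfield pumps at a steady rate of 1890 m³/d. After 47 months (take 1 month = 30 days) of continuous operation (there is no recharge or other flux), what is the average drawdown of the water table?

Δh ≈ 1.56 m

A = 3570 ha = 3.57 × 10^7 m²
t = 47 months = 1410 d
ΔV = Q × t = 1890 m³/d × 1410 d = 2.665 × 10^6 m³
Δh = ΔV / (Sy × A) = 2.665 × 10^6 / (0.048 × 3.57 × 10^7) = 1.555 m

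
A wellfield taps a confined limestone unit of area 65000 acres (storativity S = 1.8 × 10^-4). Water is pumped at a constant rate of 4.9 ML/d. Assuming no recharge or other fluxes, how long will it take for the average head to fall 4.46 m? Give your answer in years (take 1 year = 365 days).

A = 65000 acres = 2.63 × 10^8 m²
ΔV = S × A × Δh = 1.8 × 10^-4 × 2.63 × 10^8 × 4.46 = 2.112 × 10^5 m³
Q = 4.9 ML/d = 4900 m³/d
t = ΔV / Q = 2.112 × 10^5 m³ / 4900 m³/d = 43.1 d
t = 43.1 d ≈ 0.1181 years

t ≈ 0.118 years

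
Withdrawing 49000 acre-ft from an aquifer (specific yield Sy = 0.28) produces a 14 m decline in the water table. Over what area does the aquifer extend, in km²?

A ≈ 15.4 km²

ΔV = 49000 acre-ft = 6.044 × 10^7 m³
A = ΔV / (Sy × Δh) = 6.044 × 10^7 / (0.28 × 14) = 1.542 × 10^7 m²
A = 1.542 × 10^7 m² = 15.42 km²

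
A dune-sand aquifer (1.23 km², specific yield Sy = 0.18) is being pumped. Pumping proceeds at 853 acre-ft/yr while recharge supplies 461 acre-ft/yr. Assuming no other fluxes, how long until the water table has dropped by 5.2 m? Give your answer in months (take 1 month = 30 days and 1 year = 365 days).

t ≈ 29 months

A = 1.23 km² = 1.23 × 10^6 m²
ΔV = Sy × A × Δh = 0.18 × 1.23 × 10^6 × 5.2 = 1.151 × 10^6 m³
Net withdrawal = 853 − 461 = 392 acre-ft/yr = 1325 m³/d
t = ΔV / Q = 1.151 × 10^6 m³ / 1325 m³/d = 869.1 d
t = 869.1 d ≈ 28.97 months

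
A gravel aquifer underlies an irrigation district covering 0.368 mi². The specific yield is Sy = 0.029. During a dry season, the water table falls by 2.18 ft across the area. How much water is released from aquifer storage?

A = 0.368 mi² = 9.531 × 10^5 m²
Δh = 2.18 ft = 0.6645 m
ΔV = Sy × A × Δh = 0.029 × 9.531 × 10^5 m² × 0.6645 m = 18370 m³

ΔV ≈ 18400 m³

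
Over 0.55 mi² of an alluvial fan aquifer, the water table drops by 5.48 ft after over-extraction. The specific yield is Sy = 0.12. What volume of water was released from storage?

ΔV ≈ 2.86 × 10^5 m³

A = 0.55 mi² = 1.424 × 10^6 m²
Δh = 5.48 ft = 1.67 m
ΔV = Sy × A × Δh = 0.12 × 1.424 × 10^6 m² × 1.67 m = 2.855 × 10^5 m³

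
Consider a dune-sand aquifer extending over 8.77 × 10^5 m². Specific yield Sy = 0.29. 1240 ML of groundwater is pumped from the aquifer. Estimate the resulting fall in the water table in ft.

ΔV = 1240 ML = 1.24 × 10^6 m³
Δh = ΔV / (Sy × A) = 1.24 × 10^6 m³ / (0.29 × 8.77 × 10^5 m²) = 4.876 m
Δh = 4.876 m = 16 ft

Δh ≈ 16 ft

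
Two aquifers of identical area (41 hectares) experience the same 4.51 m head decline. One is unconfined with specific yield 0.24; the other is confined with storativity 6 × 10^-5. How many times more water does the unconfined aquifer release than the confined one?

ΔV_u / ΔV_c ≈ 4000

A = 41 hectares = 4.1 × 10^5 m²
Unconfined: ΔV_u = Sy × A × Δh = 0.24 × 4.1 × 10^5 × 4.51 = 4.438 × 10^5 m³
Confined: ΔV_c = S × A × Δh = 6 × 10^-5 × 4.1 × 10^5 × 4.51 = 110.9 m³
Ratio = ΔV_u / ΔV_c = Sy / S = 0.24 / 6 × 10^-5 = 4000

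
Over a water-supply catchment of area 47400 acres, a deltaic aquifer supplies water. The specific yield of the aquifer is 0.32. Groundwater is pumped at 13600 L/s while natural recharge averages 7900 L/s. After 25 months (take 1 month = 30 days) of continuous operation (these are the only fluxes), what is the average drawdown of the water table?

A = 47400 acres = 1.918 × 10^8 m²
Net abstraction = 13600 − 7900 = 5700 L/s
Q_net = 5700 L/s = 4.925 × 10^5 m³/d
t = 25 months = 750 d
ΔV = Q × t = 4.925 × 10^5 m³/d × 750 d = 3.694 × 10^8 m³
Δh = ΔV / (Sy × A) = 3.694 × 10^8 / (0.32 × 1.918 × 10^8) = 6.017 m

Δh ≈ 6.02 m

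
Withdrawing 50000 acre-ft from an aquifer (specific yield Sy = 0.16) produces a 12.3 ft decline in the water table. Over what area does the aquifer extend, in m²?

Δh = 12.3 ft = 3.749 m
ΔV = 50000 acre-ft = 6.167 × 10^7 m³
A = ΔV / (Sy × Δh) = 6.167 × 10^7 / (0.16 × 3.749) = 1.028 × 10^8 m²

A ≈ 1.03 × 10^8 m²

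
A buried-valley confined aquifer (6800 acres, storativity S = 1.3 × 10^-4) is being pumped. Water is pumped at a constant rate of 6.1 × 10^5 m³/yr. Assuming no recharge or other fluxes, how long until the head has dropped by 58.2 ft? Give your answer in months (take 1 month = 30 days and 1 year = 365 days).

A = 6800 acres = 2.752 × 10^7 m²
Δh = 58.2 ft = 17.74 m
ΔV = S × A × Δh = 1.3 × 10^-4 × 2.752 × 10^7 × 17.74 = 63460 m³
Q = 6.1 × 10^5 m³/yr = 1671 m³/d
t = ΔV / Q = 63460 m³ / 1671 m³/d = 37.97 d
t = 37.97 d ≈ 1.266 months

t ≈ 1.27 months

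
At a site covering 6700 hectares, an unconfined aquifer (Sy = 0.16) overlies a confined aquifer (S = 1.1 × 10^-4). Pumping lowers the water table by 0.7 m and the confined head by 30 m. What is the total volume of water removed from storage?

A = 6700 hectares = 6.7 × 10^7 m²
Unconfined: ΔV_u = Sy × A × Δh_u = 0.16 × 6.7 × 10^7 × 0.7 = 7.504 × 10^6 m³
Confined: ΔV_c = S × A × Δh_c = 1.1 × 10^-4 × 6.7 × 10^7 × 30 = 2.211 × 10^5 m³
Total ΔV = 7.504 × 10^6 + 2.211 × 10^5 = 7.725 × 10^6 m³

ΔV ≈ 7.73 × 10^6 m³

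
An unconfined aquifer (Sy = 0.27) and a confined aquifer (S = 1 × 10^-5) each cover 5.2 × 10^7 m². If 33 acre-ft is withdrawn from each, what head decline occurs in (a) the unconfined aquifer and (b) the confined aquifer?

Δh_u ≈ 0.0029 m; Δh_c ≈ 78.3 m

ΔV = 33 acre-ft = 40700 m³
Unconfined: Δh_u = ΔV/(Sy·A) = 40700/(0.27 × 5.2 × 10^7) = 0.002899 m
Confined: Δh_c = ΔV/(S·A) = 40700/(1 × 10^-5 × 5.2 × 10^7) = 78.28 m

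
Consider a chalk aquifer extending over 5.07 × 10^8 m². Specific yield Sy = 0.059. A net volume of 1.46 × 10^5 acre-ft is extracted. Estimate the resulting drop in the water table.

ΔV = 1.46 × 10^5 acre-ft = 1.801 × 10^8 m³
Δh = ΔV / (Sy × A) = 1.801 × 10^8 m³ / (0.059 × 5.07 × 10^8 m²) = 6.02 m

Δh ≈ 6.02 m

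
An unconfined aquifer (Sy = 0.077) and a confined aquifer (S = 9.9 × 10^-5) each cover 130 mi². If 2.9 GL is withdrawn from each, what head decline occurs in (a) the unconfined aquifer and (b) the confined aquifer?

Δh_u ≈ 0.112 m; Δh_c ≈ 87 m

A = 130 mi² = 3.367 × 10^8 m²
ΔV = 2.9 GL = 2.9 × 10^6 m³
Unconfined: Δh_u = ΔV/(Sy·A) = 2.9 × 10^6/(0.077 × 3.367 × 10^8) = 0.1119 m
Confined: Δh_c = ΔV/(S·A) = 2.9 × 10^6/(9.9 × 10^-5 × 3.367 × 10^8) = 87 m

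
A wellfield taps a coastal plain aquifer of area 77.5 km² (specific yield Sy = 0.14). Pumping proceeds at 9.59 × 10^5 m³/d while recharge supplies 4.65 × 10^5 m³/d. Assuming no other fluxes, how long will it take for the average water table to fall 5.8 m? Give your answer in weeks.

t ≈ 18.2 weeks

A = 77.5 km² = 7.75 × 10^7 m²
ΔV = Sy × A × Δh = 0.14 × 7.75 × 10^7 × 5.8 = 6.293 × 10^7 m³
Net withdrawal = 9.59 × 10^5 − 4.65 × 10^5 = 4.94 × 10^5 m³/d
t = ΔV / Q = 6.293 × 10^7 m³ / 4.94 × 10^5 m³/d = 127.4 d
t = 127.4 d ≈ 18.2 weeks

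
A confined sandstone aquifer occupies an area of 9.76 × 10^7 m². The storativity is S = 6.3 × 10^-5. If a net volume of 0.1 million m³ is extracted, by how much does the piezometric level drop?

ΔV = 0.1 million m³ = 1 × 10^5 m³
Δh = ΔV / (S × A) = 1 × 10^5 m³ / (6.3 × 10^-5 × 9.76 × 10^7 m²) = 16.26 m

Δh ≈ 16.3 m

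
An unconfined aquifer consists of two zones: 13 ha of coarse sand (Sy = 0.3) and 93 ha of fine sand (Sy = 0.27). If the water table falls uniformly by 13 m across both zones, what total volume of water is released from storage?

A₁ = 13 ha = 1.3 × 10^5 m²; A₂ = 93 ha = 9.3 × 10^5 m²
ΔV₁ = 0.3 × 1.3 × 10^5 × 13 = 5.07 × 10^5 m³
ΔV₂ = 0.27 × 9.3 × 10^5 × 13 = 3.264 × 10^6 m³
ΔV = ΔV₁ + ΔV₂ = 3.771 × 10^6 m³

ΔV ≈ 3.77 × 10^6 m³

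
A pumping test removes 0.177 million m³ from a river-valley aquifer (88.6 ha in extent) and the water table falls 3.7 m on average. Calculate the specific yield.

A = 88.6 ha = 8.86 × 10^5 m²
ΔV = 0.177 million m³ = 1.77 × 10^5 m³
Sy = ΔV / (A × Δh) = 1.77 × 10^5 m³ / (8.86 × 10^5 m² × 3.7 m) = 0.05399

Sy ≈ 0.054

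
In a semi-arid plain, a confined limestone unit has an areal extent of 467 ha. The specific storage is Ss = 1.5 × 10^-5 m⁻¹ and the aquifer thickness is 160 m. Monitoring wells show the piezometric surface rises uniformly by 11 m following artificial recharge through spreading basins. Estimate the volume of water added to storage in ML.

ΔV ≈ 123 ML

S = Ss × b = 1.5 × 10^-5 m⁻¹ × 160 m = 2.4 × 10^-3
A = 467 ha = 4.67 × 10^6 m²
ΔV = S × A × Δh = 0.0024 × 4.67 × 10^6 m² × 11 m = 1.233 × 10^5 m³
ΔV = 1.233 × 10^5 m³ = 123.3 ML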